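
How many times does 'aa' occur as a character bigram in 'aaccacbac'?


Scanning 'aaccacbac' for bigram 'aa':
  Position 0: 'aa' -> MATCH
  Position 1: 'ac' -> no
  Position 2: 'cc' -> no
  Position 3: 'ca' -> no
  Position 4: 'ac' -> no
  Position 5: 'cb' -> no
  Position 6: 'ba' -> no
  Position 7: 'ac' -> no
Total matches: 1

1


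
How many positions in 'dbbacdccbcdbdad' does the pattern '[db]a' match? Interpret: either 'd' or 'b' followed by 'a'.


Pattern: [db]a means either 'd' or 'b' followed by 'a'.
Scanning 'dbbacdccbcdbdad' position-by-position:
  Pos 0: window 'db' -> no
  Pos 1: window 'bb' -> no
  Pos 2: window 'ba' -> MATCH
  Pos 3: window 'ac' -> no
  Pos 4: window 'cd' -> no
  Pos 5: window 'dc' -> no
  Pos 6: window 'cc' -> no
  Pos 7: window 'cb' -> no
  Pos 8: window 'bc' -> no
  Pos 9: window 'cd' -> no
  Pos 10: window 'db' -> no
  Pos 11: window 'bd' -> no
  Pos 12: window 'da' -> MATCH
  Pos 13: window 'ad' -> no
  Pos 14: window 'd' -> no
Total matches: 2

2


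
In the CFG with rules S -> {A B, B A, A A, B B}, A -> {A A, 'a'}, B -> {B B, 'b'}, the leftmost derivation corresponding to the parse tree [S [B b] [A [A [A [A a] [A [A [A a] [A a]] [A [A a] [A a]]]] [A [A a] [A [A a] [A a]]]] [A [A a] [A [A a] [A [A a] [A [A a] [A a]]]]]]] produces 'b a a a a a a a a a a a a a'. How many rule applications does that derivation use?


Every bracketed nonterminal node [X ...] in the tree is produced by exactly one rule application.
Reading the tree off as a leftmost derivation:
  Step 1: S  =>  B A   (applied S -> B A)
  Step 2: B A  =>  b A   (applied B -> b)
  Step 3: b A  =>  b A A   (applied A -> A A)
  Step 4: b A A  =>  b A A A   (applied A -> A A)
  Step 5: b A A A  =>  b A A A A   (applied A -> A A)
  Step 6: b A A A A  =>  b a A A A   (applied A -> a)
  Step 7: b a A A A  =>  b a A A A A   (applied A -> A A)
  Step 8: b a A A A A  =>  b a A A A A A   (applied A -> A A)
  Step 9: b a A A A A A  =>  b a a A A A A   (applied A -> a)
  Step 10: b a a A A A A  =>  b a a a A A A   (applied A -> a)
  Step 11: b a a a A A A  =>  b a a a A A A A   (applied A -> A A)
  Step 12: b a a a A A A A  =>  b a a a a A A A   (applied A -> a)
  Step 13: b a a a a A A A  =>  b a a a a a A A   (applied A -> a)
  Step 14: b a a a a a A A  =>  b a a a a a A A A   (applied A -> A A)
  Step 15: b a a a a a A A A  =>  b a a a a a a A A   (applied A -> a)
  Step 16: b a a a a a a A A  =>  b a a a a a a A A A   (applied A -> A A)
  Step 17: b a a a a a a A A A  =>  b a a a a a a a A A   (applied A -> a)
  Step 18: b a a a a a a a A A  =>  b a a a a a a a a A   (applied A -> a)
  Step 19: b a a a a a a a a A  =>  b a a a a a a a a A A   (applied A -> A A)
  Step 20: b a a a a a a a a A A  =>  b a a a a a a a a a A   (applied A -> a)
  Step 21: b a a a a a a a a a A  =>  b a a a a a a a a a A A   (applied A -> A A)
  Step 22: b a a a a a a a a a A A  =>  b a a a a a a a a a a A   (applied A -> a)
  Step 23: b a a a a a a a a a a A  =>  b a a a a a a a a a a A A   (applied A -> A A)
  Step 24: b a a a a a a a a a a A A  =>  b a a a a a a a a a a a A   (applied A -> a)
  Step 25: b a a a a a a a a a a a A  =>  b a a a a a a a a a a a A A   (applied A -> A A)
  Step 26: b a a a a a a a a a a a A A  =>  b a a a a a a a a a a a a A   (applied A -> a)
  Step 27: b a a a a a a a a a a a a A  =>  b a a a a a a a a a a a a a   (applied A -> a)
Final yield: b a a a a a a a a a a a a a
Total rewrite steps: 27

27


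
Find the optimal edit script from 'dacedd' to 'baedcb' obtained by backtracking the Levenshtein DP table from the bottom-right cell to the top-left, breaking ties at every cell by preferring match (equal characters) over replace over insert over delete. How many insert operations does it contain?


Edit distance = 4. Backtracking from cell (6, 6) with preference match > replace > insert > delete,
then listing the resulting alignment 'dacedd' -> 'baedcb' left to right:
  Step 1: replace d->b
  Step 2: keep 'a'
  Step 3: delete 'c'
  Step 4: keep 'e'
  Step 5: keep 'd'
  Step 6: insert 'c' [insertion #1]
  Step 7: replace d->b
Total insertions: 1

1


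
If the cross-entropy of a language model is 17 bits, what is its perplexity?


Perplexity formula: PP = 2^H
H = 17
PP = 2^17
PP = 2^17 = 131072

131072


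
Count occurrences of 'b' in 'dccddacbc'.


Scanning 'dccddacbc' for 'b':
  Position 7: 'b' -> MATCH (count: 1)
Total occurrences of 'b': 1

1


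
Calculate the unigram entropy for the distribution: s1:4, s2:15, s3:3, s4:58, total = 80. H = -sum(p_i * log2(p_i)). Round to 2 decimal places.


Computing entropy H = -sum(p_i * log2(p_i)):
  s1: p = 4/80 = 0.0500, -p*log2(p) = 0.2161
  s2: p = 15/80 = 0.1875, -p*log2(p) = 0.4528
  s3: p = 3/80 = 0.0375, -p*log2(p) = 0.1776
  s4: p = 58/80 = 0.7250, -p*log2(p) = 0.3364
H = sum of terms = 1.1829
Rounded to 2 decimals: 1.18

1.18


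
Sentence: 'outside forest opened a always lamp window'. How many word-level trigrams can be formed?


Word trigrams from [7] words:
  Trigram 1: (outside forest opened)
  Trigram 2: (forest opened a)
  Trigram 3: (opened a always)
  Trigram 4: (a always lamp)
  Trigram 5: (always lamp window)
Total word trigrams: 7 - 2 = 5

5


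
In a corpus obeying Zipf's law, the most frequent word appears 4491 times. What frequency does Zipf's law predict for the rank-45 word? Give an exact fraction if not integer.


Zipf's law: freq(rank) = f1 / rank
f1 = 4491, rank = 45
freq = 4491 / 45
GCD(4491, 45) = 9
Simplified: 499/5

499/5


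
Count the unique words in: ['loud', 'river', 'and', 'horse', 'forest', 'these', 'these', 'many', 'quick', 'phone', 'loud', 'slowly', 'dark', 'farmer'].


Listing all tokens and tracking unique types:
  Token 1: 'loud' -> NEW (unique so far: 1)
  Token 2: 'river' -> NEW (unique so far: 2)
  Token 3: 'and' -> NEW (unique so far: 3)
  Token 4: 'horse' -> NEW (unique so far: 4)
  Token 5: 'forest' -> NEW (unique so far: 5)
  Token 6: 'these' -> NEW (unique so far: 6)
  Token 7: 'these' -> duplicate (unique so far: 6)
  Token 8: 'many' -> NEW (unique so far: 7)
  Token 9: 'quick' -> NEW (unique so far: 8)
  Token 10: 'phone' -> NEW (unique so far: 9)
  Token 11: 'loud' -> duplicate (unique so far: 9)
  Token 12: 'slowly' -> NEW (unique so far: 10)
  Token 13: 'dark' -> NEW (unique so far: 11)
  Token 14: 'farmer' -> NEW (unique so far: 12)
Unique types: ('and', 'dark', 'farmer', 'forest', 'horse', 'loud', 'many', 'phone', 'quick', 'river', 'slowly', 'these')
Vocabulary size: 12

12


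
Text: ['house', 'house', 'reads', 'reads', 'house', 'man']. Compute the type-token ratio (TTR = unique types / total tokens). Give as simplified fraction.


Tokens: 6
Unique types: ('house', 'man', 'reads') = 3
TTR = 3/6
Simplify: divide both by 3 -> 1/2
TTR = 1/2

1/2


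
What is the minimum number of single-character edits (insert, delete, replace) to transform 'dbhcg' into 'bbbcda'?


Building DP table for s1='dbhcg' (len 5) and s2='bbbcda' (len 6):
       b  b  b  c  d  a
    0  1  2  3  4  5  6
  d 1  1  2  3  4  4  5
  b 2  1  1  2  3  4  5
  h 3  2  2  2  3  4  5
  c 4  3  3  3  2  3  4
  g 5  4  4  4  3  3  4
Edit distance = dp[5][6] = 4

4


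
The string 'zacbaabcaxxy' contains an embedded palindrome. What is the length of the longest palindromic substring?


Scanning 'zacbaabcaxxy' for palindromic substrings.
Substring at positions 1-8: 'acbaabca'.
Check: reverse('acbaabca') = 'acbaabca' -> palindrome confirmed.
Neighbouring characters ('z' / 'x') break symmetry, so it cannot extend further.
No longer palindromic substring exists; longest length = 8

8


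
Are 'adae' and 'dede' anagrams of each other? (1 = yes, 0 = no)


Sort characters of 'adae': 'aade'
Sort characters of 'dede': 'ddee'
Sorted forms differ -> they are NOT anagrams
Result: 0

0


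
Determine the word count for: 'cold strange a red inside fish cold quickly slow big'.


Counting words by splitting on spaces:
  Word 1: 'cold'
  Word 2: 'strange'
  Word 3: 'a'
  Word 4: 'red'
  Word 5: 'inside'
  Word 6: 'fish'
  Word 7: 'cold'
  Word 8: 'quickly'
  Word 9: 'slow'
  Word 10: 'big'
Total words: 10

10


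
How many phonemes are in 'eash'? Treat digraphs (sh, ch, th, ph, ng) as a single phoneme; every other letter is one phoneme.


Parsing 'eash' greedily, digraphs first:
  'e' -> vowel phoneme (phonemes so far: 1)
  'a' -> vowel phoneme (phonemes so far: 2)
  'sh' -> digraph (1 consonant phoneme) (phonemes so far: 3)
Total phonemes: 3

3


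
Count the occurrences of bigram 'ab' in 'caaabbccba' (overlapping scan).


Scanning 'caaabbccba' for bigram 'ab':
  Position 0: 'ca' -> no
  Position 1: 'aa' -> no
  Position 2: 'aa' -> no
  Position 3: 'ab' -> MATCH
  Position 4: 'bb' -> no
  Position 5: 'bc' -> no
  Position 6: 'cc' -> no
  Position 7: 'cb' -> no
  Position 8: 'ba' -> no
Total matches: 1

1


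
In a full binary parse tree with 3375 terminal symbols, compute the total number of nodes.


Leaf nodes (terminals): 3375
Internal nodes = n - 1 = 3375 - 1 = 3374
Total = leaves + internal = 3375 + 3374 = 6749

6749


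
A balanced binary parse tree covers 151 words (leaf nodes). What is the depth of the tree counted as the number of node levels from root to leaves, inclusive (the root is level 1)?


In a balanced binary tree with n leaves the deepest leaf is ceil(log2(n)) edges below the root,
so counting node levels inclusive of root and leaves gives ceil(log2(n)) + 1 levels.
log2(151) = 7.2384
ceil(7.2384) = 8
levels = 8 + 1 = 9

9


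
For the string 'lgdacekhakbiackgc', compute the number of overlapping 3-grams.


String 'lgdacekhakbiackgc' has length L = 17.
Number of overlapping n-grams = L - n + 1
Substituting: 17 - 3 + 1 = 15

15


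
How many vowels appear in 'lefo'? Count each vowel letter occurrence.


Scanning each character of 'lefo':
  Position 1: 'l' -> consonant (running count: 0)
  Position 2: 'e' -> vowel (running count: 1)
  Position 3: 'f' -> consonant (running count: 1)
  Position 4: 'o' -> vowel (running count: 2)
Total vowels: 2

2


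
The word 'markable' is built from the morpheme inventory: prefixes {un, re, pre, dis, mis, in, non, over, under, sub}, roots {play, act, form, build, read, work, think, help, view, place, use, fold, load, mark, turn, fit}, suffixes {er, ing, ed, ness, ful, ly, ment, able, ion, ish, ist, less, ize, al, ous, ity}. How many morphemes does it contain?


Segmenting 'markable' against the inventory:
  'mark' -> root (morpheme 1)
  'able' -> suffix (morpheme 2)
Total morphemes: 2

2


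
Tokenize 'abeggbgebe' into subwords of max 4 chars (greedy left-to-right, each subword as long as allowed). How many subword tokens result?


'abeggbgebe' has 10 characters.
Chunking with max size 4:
  Chunk 1: 'abeg' (positions 0-3)
  Chunk 2: 'gbge' (positions 4-7)
  Chunk 3: 'be' (positions 8-9)
Total chunks: ceil(10 / 4) = 3

3


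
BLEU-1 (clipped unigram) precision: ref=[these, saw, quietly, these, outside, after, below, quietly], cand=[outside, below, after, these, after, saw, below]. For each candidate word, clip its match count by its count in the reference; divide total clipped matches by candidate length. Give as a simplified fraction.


Reference word counts: {'after': 1, 'below': 1, 'outside': 1, 'quietly': 2, 'saw': 1, 'these': 2}
Checking each candidate word (with clipping):
  'outside' -> in reference (ref count 1, used 1/1) -> match (matches: 1)
  'below' -> in reference (ref count 1, used 1/1) -> match (matches: 2)
  'after' -> in reference (ref count 1, used 1/1) -> match (matches: 3)
  'these' -> in reference (ref count 2, used 1/2) -> match (matches: 4)
  'after' -> ref count 1 already used up (1/1) -> clipped, no match (matches: 4)
  'saw' -> in reference (ref count 1, used 1/1) -> match (matches: 5)
  'below' -> ref count 1 already used up (1/1) -> clipped, no match (matches: 5)
Clipped matches: 5, Candidate length: 7
Precision = 5/7

5/7


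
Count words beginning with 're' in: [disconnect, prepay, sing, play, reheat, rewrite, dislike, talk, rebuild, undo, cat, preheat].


Checking each word for prefix 're':
  'disconnect' -> no (count: 0)
  'prepay' -> no (count: 0)
  'sing' -> no (count: 0)
  'play' -> no (count: 0)
  'reheat' -> YES, starts with 're' (count: 1)
  'rewrite' -> YES, starts with 're' (count: 2)
  'dislike' -> no (count: 2)
  'talk' -> no (count: 2)
  'rebuild' -> YES, starts with 're' (count: 3)
  'undo' -> no (count: 3)
  'cat' -> no (count: 3)
  'preheat' -> no (count: 3)
Total with prefix 're': 3

3


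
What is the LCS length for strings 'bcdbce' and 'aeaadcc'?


DP table for LCS of 'bcdbce' and 'aeaadcc':
       a  e  a  a  d  c  c
    0  0  0  0  0  0  0  0
  b 0  0  0  0  0  0  0  0
  c 0  0  0  0  0  0  1  1
  d 0  0  0  0  0  1  1  1
  b 0  0  0  0  0  1  1  1
  c 0  0  0  0  0  1  2  2
  e 0  0  1  1  1  1  2  2
LCS: 'cc'
LCS length = 2

2


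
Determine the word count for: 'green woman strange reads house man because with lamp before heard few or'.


Counting words by splitting on spaces:
  Word 1: 'green'
  Word 2: 'woman'
  Word 3: 'strange'
  Word 4: 'reads'
  Word 5: 'house'
  Word 6: 'man'
  Word 7: 'because'
  Word 8: 'with'
  Word 9: 'lamp'
  Word 10: 'before'
  Word 11: 'heard'
  Word 12: 'few'
  Word 13: 'or'
Total words: 13

13


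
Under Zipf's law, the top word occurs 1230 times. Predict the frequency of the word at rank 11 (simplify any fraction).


Zipf's law: freq(rank) = f1 / rank
f1 = 1230, rank = 11
freq = 1230 / 11
GCD(1230, 11) = 1
Simplified: 1230/11

1230/11


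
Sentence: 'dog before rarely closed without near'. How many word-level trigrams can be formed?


Word trigrams from [6] words:
  Trigram 1: (dog before rarely)
  Trigram 2: (before rarely closed)
  Trigram 3: (rarely closed without)
  Trigram 4: (closed without near)
Total word trigrams: 6 - 2 = 4

4


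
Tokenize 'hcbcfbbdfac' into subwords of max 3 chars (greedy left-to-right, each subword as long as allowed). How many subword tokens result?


'hcbcfbbdfac' has 11 characters.
Chunking with max size 3:
  Chunk 1: 'hcb' (positions 0-2)
  Chunk 2: 'cfb' (positions 3-5)
  Chunk 3: 'bdf' (positions 6-8)
  Chunk 4: 'ac' (positions 9-10)
Total chunks: ceil(11 / 3) = 4

4


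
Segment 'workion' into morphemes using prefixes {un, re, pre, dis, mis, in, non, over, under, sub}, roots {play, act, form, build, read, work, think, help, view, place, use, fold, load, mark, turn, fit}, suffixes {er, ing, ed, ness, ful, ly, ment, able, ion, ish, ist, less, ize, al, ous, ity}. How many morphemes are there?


Segmenting 'workion' against the inventory:
  'work' -> root (morpheme 1)
  'ion' -> suffix (morpheme 2)
Total morphemes: 2

2


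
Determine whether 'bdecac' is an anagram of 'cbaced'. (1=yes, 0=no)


Sort characters of 'bdecac': 'abccde'
Sort characters of 'cbaced': 'abccde'
Sorted forms match -> they ARE anagrams
Result: 1

1


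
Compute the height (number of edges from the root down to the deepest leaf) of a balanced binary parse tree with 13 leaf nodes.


In a balanced binary tree with n leaves the deepest leaf is ceil(log2(n)) edges below the root.
log2(13) = 3.7004
ceil(3.7004) = 4
height (edges) = 4

4


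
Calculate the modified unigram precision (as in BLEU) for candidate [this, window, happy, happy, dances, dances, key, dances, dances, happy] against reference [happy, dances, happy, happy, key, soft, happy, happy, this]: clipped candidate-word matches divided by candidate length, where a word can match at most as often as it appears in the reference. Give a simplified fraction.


Reference word counts: {'dances': 1, 'happy': 5, 'key': 1, 'soft': 1, 'this': 1}
Checking each candidate word (with clipping):
  'this' -> in reference (ref count 1, used 1/1) -> match (matches: 1)
  'window' -> not in reference -> no match (matches: 1)
  'happy' -> in reference (ref count 5, used 1/5) -> match (matches: 2)
  'happy' -> in reference (ref count 5, used 2/5) -> match (matches: 3)
  'dances' -> in reference (ref count 1, used 1/1) -> match (matches: 4)
  'dances' -> ref count 1 already used up (1/1) -> clipped, no match (matches: 4)
  'key' -> in reference (ref count 1, used 1/1) -> match (matches: 5)
  'dances' -> ref count 1 already used up (1/1) -> clipped, no match (matches: 5)
  'dances' -> ref count 1 already used up (1/1) -> clipped, no match (matches: 5)
  'happy' -> in reference (ref count 5, used 3/5) -> match (matches: 6)
Clipped matches: 6, Candidate length: 10
Precision = 6/10 = 3/5

3/5


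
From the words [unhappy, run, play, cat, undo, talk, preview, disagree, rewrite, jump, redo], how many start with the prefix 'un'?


Checking each word for prefix 'un':
  'unhappy' -> YES, starts with 'un' (count: 1)
  'run' -> no (count: 1)
  'play' -> no (count: 1)
  'cat' -> no (count: 1)
  'undo' -> YES, starts with 'un' (count: 2)
  'talk' -> no (count: 2)
  'preview' -> no (count: 2)
  'disagree' -> no (count: 2)
  'rewrite' -> no (count: 2)
  'jump' -> no (count: 2)
  'redo' -> no (count: 2)
Total with prefix 'un': 2

2


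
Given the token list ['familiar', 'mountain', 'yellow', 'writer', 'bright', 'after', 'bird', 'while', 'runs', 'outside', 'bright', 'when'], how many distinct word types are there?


Listing all tokens and tracking unique types:
  Token 1: 'familiar' -> NEW (unique so far: 1)
  Token 2: 'mountain' -> NEW (unique so far: 2)
  Token 3: 'yellow' -> NEW (unique so far: 3)
  Token 4: 'writer' -> NEW (unique so far: 4)
  Token 5: 'bright' -> NEW (unique so far: 5)
  Token 6: 'after' -> NEW (unique so far: 6)
  Token 7: 'bird' -> NEW (unique so far: 7)
  Token 8: 'while' -> NEW (unique so far: 8)
  Token 9: 'runs' -> NEW (unique so far: 9)
  Token 10: 'outside' -> NEW (unique so far: 10)
  Token 11: 'bright' -> duplicate (unique so far: 10)
  Token 12: 'when' -> NEW (unique so far: 11)
Unique types: ('after', 'bird', 'bright', 'familiar', 'mountain', 'outside', 'runs', 'when', 'while', 'writer', 'yellow')
Vocabulary size: 11

11


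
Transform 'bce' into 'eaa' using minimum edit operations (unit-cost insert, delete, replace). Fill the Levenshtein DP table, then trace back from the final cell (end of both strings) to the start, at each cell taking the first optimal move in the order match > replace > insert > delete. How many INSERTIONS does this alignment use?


Edit distance = 3. Backtracking from cell (3, 3) with preference match > replace > insert > delete,
then listing the resulting alignment 'bce' -> 'eaa' left to right:
  Step 1: replace b->e
  Step 2: replace c->a
  Step 3: replace e->a
Total insertions: 0

0


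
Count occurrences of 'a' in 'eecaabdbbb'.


Scanning 'eecaabdbbb' for 'a':
  Position 3: 'a' -> MATCH (count: 1)
  Position 4: 'a' -> MATCH (count: 2)
Total occurrences of 'a': 2

2


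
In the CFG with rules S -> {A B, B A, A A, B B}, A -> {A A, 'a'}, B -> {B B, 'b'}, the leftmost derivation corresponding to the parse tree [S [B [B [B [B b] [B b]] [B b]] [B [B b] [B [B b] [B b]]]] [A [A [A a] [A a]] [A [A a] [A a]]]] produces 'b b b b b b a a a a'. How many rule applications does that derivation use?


Every bracketed nonterminal node [X ...] in the tree is produced by exactly one rule application.
Reading the tree off as a leftmost derivation:
  Step 1: S  =>  B A   (applied S -> B A)
  Step 2: B A  =>  B B A   (applied B -> B B)
  Step 3: B B A  =>  B B B A   (applied B -> B B)
  Step 4: B B B A  =>  B B B B A   (applied B -> B B)
  Step 5: B B B B A  =>  b B B B A   (applied B -> b)
  Step 6: b B B B A  =>  b b B B A   (applied B -> b)
  Step 7: b b B B A  =>  b b b B A   (applied B -> b)
  Step 8: b b b B A  =>  b b b B B A   (applied B -> B B)
  Step 9: b b b B B A  =>  b b b b B A   (applied B -> b)
  Step 10: b b b b B A  =>  b b b b B B A   (applied B -> B B)
  Step 11: b b b b B B A  =>  b b b b b B A   (applied B -> b)
  Step 12: b b b b b B A  =>  b b b b b b A   (applied B -> b)
  Step 13: b b b b b b A  =>  b b b b b b A A   (applied A -> A A)
  Step 14: b b b b b b A A  =>  b b b b b b A A A   (applied A -> A A)
  Step 15: b b b b b b A A A  =>  b b b b b b a A A   (applied A -> a)
  Step 16: b b b b b b a A A  =>  b b b b b b a a A   (applied A -> a)
  Step 17: b b b b b b a a A  =>  b b b b b b a a A A   (applied A -> A A)
  Step 18: b b b b b b a a A A  =>  b b b b b b a a a A   (applied A -> a)
  Step 19: b b b b b b a a a A  =>  b b b b b b a a a a   (applied A -> a)
Final yield: b b b b b b a a a a
Total rewrite steps: 19

19


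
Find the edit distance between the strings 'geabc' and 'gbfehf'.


Building DP table for s1='geabc' (len 5) and s2='gbfehf' (len 6):
       g  b  f  e  h  f
    0  1  2  3  4  5  6
  g 1  0  1  2  3  4  5
  e 2  1  1  2  2  3  4
  a 3  2  2  2  3  3  4
  b 4  3  2  3  3  4  4
  c 5  4  3  3  4  4  5
Edit distance = dp[5][6] = 5

5


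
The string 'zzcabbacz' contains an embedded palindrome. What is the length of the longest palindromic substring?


Scanning 'zzcabbacz' for palindromic substrings.
Substring at positions 1-8: 'zcabbacz'.
Check: reverse('zcabbacz') = 'zcabbacz' -> palindrome confirmed.
Neighbouring characters ('z' / '-') break symmetry, so it cannot extend further.
No longer palindromic substring exists; longest length = 8

8


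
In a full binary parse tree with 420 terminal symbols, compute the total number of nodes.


Leaf nodes (terminals): 420
Internal nodes = n - 1 = 420 - 1 = 419
Total = leaves + internal = 420 + 419 = 839

839


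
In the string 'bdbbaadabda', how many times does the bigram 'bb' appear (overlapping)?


Scanning 'bdbbaadabda' for bigram 'bb':
  Position 0: 'bd' -> no
  Position 1: 'db' -> no
  Position 2: 'bb' -> MATCH
  Position 3: 'ba' -> no
  Position 4: 'aa' -> no
  Position 5: 'ad' -> no
  Position 6: 'da' -> no
  Position 7: 'ab' -> no
  Position 8: 'bd' -> no
  Position 9: 'da' -> no
Total matches: 1

1


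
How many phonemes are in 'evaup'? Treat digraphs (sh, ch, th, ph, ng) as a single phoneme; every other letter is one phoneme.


Parsing 'evaup' greedily, digraphs first:
  'e' -> vowel phoneme (phonemes so far: 1)
  'v' -> consonant phoneme (phonemes so far: 2)
  'a' -> vowel phoneme (phonemes so far: 3)
  'u' -> vowel phoneme (phonemes so far: 4)
  'p' -> consonant phoneme (phonemes so far: 5)
Total phonemes: 5

5


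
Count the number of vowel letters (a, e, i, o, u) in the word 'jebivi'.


Scanning each character of 'jebivi':
  Position 1: 'j' -> consonant (running count: 0)
  Position 2: 'e' -> vowel (running count: 1)
  Position 3: 'b' -> consonant (running count: 1)
  Position 4: 'i' -> vowel (running count: 2)
  Position 5: 'v' -> consonant (running count: 2)
  Position 6: 'i' -> vowel (running count: 3)
Total vowels: 3

3


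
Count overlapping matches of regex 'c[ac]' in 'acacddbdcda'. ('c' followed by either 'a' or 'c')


Pattern: c[ac] means 'c' followed by either 'a' or 'c'.
Scanning 'acacddbdcda' position-by-position:
  Pos 0: window 'ac' -> no
  Pos 1: window 'ca' -> MATCH
  Pos 2: window 'ac' -> no
  Pos 3: window 'cd' -> no
  Pos 4: window 'dd' -> no
  Pos 5: window 'db' -> no
  Pos 6: window 'bd' -> no
  Pos 7: window 'dc' -> no
  Pos 8: window 'cd' -> no
  Pos 9: window 'da' -> no
  Pos 10: window 'a' -> no
Total matches: 1

1


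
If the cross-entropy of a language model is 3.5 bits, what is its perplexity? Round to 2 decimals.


Perplexity formula: PP = 2^H
H = 3.5
PP = 2^3.5
Decompose: 2^3.5 = 2^3 * 2^0.5 = 2^3 * sqrt(2)
2^3 = 8, sqrt(2) ~ 1.4142136
PP ~ 8 * 1.4142136 = 11.3137088
Rounded to 2 decimals: 11.31

11.31


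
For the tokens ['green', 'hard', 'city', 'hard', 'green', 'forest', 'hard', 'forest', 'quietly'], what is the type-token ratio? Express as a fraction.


Tokens: 9
Unique types: ('city', 'forest', 'green', 'hard', 'quietly') = 5
TTR = 5/9
Already in lowest terms.

5/9


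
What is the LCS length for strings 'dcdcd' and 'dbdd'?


DP table for LCS of 'dcdcd' and 'dbdd':
       d  b  d  d
    0  0  0  0  0
  d 0  1  1  1  1
  c 0  1  1  1  1
  d 0  1  1  2  2
  c 0  1  1  2  2
  d 0  1  1  2  3
LCS: 'ddd'
LCS length = 3

3


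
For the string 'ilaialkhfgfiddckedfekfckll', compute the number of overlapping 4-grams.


String 'ilaialkhfgfiddckedfekfckll' has length L = 26.
Number of overlapping n-grams = L - n + 1
Substituting: 26 - 4 + 1 = 23

23


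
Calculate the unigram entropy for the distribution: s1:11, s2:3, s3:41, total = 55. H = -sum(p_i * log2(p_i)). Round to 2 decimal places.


Computing entropy H = -sum(p_i * log2(p_i)):
  s1: p = 11/55 = 0.2000, -p*log2(p) = 0.4644
  s2: p = 3/55 = 0.0545, -p*log2(p) = 0.2289
  s3: p = 41/55 = 0.7455, -p*log2(p) = 0.3159
H = sum of terms = 1.0092
Rounded to 2 decimals: 1.01

1.01


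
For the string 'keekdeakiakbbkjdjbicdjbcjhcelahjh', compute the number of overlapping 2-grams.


String 'keekdeakiakbbkjdjbicdjbcjhcelahjh' has length L = 33.
Number of overlapping n-grams = L - n + 1
Substituting: 33 - 2 + 1 = 32

32


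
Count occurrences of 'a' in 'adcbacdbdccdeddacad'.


Scanning 'adcbacdbdccdeddacad' for 'a':
  Position 0: 'a' -> MATCH (count: 1)
  Position 4: 'a' -> MATCH (count: 2)
  Position 15: 'a' -> MATCH (count: 3)
  Position 17: 'a' -> MATCH (count: 4)
Total occurrences of 'a': 4

4


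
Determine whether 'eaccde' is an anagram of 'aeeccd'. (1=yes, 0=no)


Sort characters of 'eaccde': 'accdee'
Sort characters of 'aeeccd': 'accdee'
Sorted forms match -> they ARE anagrams
Result: 1

1


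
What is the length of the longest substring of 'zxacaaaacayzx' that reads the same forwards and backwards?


Scanning 'zxacaaaacayzx' for palindromic substrings.
Substring at positions 2-9: 'acaaaaca'.
Check: reverse('acaaaaca') = 'acaaaaca' -> palindrome confirmed.
Neighbouring characters ('x' / 'y') break symmetry, so it cannot extend further.
No longer palindromic substring exists; longest length = 8

8


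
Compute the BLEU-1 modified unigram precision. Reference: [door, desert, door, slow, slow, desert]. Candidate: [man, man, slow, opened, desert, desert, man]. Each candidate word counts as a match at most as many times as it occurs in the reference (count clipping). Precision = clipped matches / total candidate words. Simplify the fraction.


Reference word counts: {'desert': 2, 'door': 2, 'slow': 2}
Checking each candidate word (with clipping):
  'man' -> not in reference -> no match (matches: 0)
  'man' -> not in reference -> no match (matches: 0)
  'slow' -> in reference (ref count 2, used 1/2) -> match (matches: 1)
  'opened' -> not in reference -> no match (matches: 1)
  'desert' -> in reference (ref count 2, used 1/2) -> match (matches: 2)
  'desert' -> in reference (ref count 2, used 2/2) -> match (matches: 3)
  'man' -> not in reference -> no match (matches: 3)
Clipped matches: 3, Candidate length: 7
Precision = 3/7

3/7


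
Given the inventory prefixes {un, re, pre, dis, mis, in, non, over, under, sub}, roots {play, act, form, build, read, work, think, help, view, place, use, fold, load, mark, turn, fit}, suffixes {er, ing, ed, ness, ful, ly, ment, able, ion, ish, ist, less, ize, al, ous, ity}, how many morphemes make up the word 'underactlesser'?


Segmenting 'underactlesser' against the inventory:
  'under' -> prefix (morpheme 1)
  'act' -> root (morpheme 2)
  'less' -> suffix (morpheme 3)
  'er' -> suffix (morpheme 4)
Total morphemes: 4

4


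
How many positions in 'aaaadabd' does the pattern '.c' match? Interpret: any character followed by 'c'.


Pattern: .c means any character followed by 'c'.
Scanning 'aaaadabd' position-by-position:
  Pos 0: window 'aa' -> no
  Pos 1: window 'aa' -> no
  Pos 2: window 'aa' -> no
  Pos 3: window 'ad' -> no
  Pos 4: window 'da' -> no
  Pos 5: window 'ab' -> no
  Pos 6: window 'bd' -> no
  Pos 7: window 'd' -> no
Total matches: 0

0


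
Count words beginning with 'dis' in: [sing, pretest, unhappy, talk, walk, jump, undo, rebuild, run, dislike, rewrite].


Checking each word for prefix 'dis':
  'sing' -> no (count: 0)
  'pretest' -> no (count: 0)
  'unhappy' -> no (count: 0)
  'talk' -> no (count: 0)
  'walk' -> no (count: 0)
  'jump' -> no (count: 0)
  'undo' -> no (count: 0)
  'rebuild' -> no (count: 0)
  'run' -> no (count: 0)
  'dislike' -> YES, starts with 'dis' (count: 1)
  'rewrite' -> no (count: 1)
Total with prefix 'dis': 1

1


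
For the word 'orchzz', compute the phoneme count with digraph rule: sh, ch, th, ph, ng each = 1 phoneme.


Parsing 'orchzz' greedily, digraphs first:
  'o' -> vowel phoneme (phonemes so far: 1)
  'r' -> consonant phoneme (phonemes so far: 2)
  'ch' -> digraph (1 consonant phoneme) (phonemes so far: 3)
  'z' -> consonant phoneme (phonemes so far: 4)
  'z' -> consonant phoneme (phonemes so far: 5)
Total phonemes: 5

5


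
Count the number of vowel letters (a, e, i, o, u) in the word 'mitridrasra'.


Scanning each character of 'mitridrasra':
  Position 1: 'm' -> consonant (running count: 0)
  Position 2: 'i' -> vowel (running count: 1)
  Position 3: 't' -> consonant (running count: 1)
  Position 4: 'r' -> consonant (running count: 1)
  Position 5: 'i' -> vowel (running count: 2)
  Position 6: 'd' -> consonant (running count: 2)
  Position 7: 'r' -> consonant (running count: 2)
  Position 8: 'a' -> vowel (running count: 3)
  Position 9: 's' -> consonant (running count: 3)
  Position 10: 'r' -> consonant (running count: 3)
  Position 11: 'a' -> vowel (running count: 4)
Total vowels: 4

4


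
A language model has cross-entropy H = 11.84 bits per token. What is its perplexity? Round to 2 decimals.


Perplexity formula: PP = 2^H
H = 11.84
PP = 2^11.84
Decompose: 2^11.84 = 2^11 * 2^0.84
2^11 = 2048, 2^0.84 ~ 1.7900501
PP ~ 2048 * 1.7900501 = 3666.0226048
Rounded to 2 decimals: 3666.02

3666.02


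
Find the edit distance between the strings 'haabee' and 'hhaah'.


Building DP table for s1='haabee' (len 6) and s2='hhaah' (len 5):
       h  h  a  a  h
    0  1  2  3  4  5
  h 1  0  1  2  3  4
  a 2  1  1  1  2  3
  a 3  2  2  1  1  2
  b 4  3  3  2  2  2
  e 5  4  4  3  3  3
  e 6  5  5  4  4  4
Edit distance = dp[6][5] = 4

4


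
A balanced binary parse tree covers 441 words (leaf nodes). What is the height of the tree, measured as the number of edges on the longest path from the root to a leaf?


In a balanced binary tree with n leaves the deepest leaf is ceil(log2(n)) edges below the root.
log2(441) = 8.7846
ceil(8.7846) = 9
height (edges) = 9

9


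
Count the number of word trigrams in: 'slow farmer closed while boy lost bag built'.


Word trigrams from [8] words:
  Trigram 1: (slow farmer closed)
  Trigram 2: (farmer closed while)
  Trigram 3: (closed while boy)
  Trigram 4: (while boy lost)
  Trigram 5: (boy lost bag)
  Trigram 6: (lost bag built)
Total word trigrams: 8 - 2 = 6

6


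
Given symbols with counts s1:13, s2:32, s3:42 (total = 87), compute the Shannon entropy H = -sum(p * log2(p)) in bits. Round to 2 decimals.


Computing entropy H = -sum(p_i * log2(p_i)):
  s1: p = 13/87 = 0.1494, -p*log2(p) = 0.4098
  s2: p = 32/87 = 0.3678, -p*log2(p) = 0.5307
  s3: p = 42/87 = 0.4828, -p*log2(p) = 0.5072
H = sum of terms = 1.4477
Rounded to 2 decimals: 1.45

1.45


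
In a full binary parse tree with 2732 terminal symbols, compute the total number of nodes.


Leaf nodes (terminals): 2732
Internal nodes = n - 1 = 2732 - 1 = 2731
Total = leaves + internal = 2732 + 2731 = 5463

5463


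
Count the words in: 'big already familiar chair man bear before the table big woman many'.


Counting words by splitting on spaces:
  Word 1: 'big'
  Word 2: 'already'
  Word 3: 'familiar'
  Word 4: 'chair'
  Word 5: 'man'
  Word 6: 'bear'
  Word 7: 'before'
  Word 8: 'the'
  Word 9: 'table'
  Word 10: 'big'
  Word 11: 'woman'
  Word 12: 'many'
Total words: 12

12


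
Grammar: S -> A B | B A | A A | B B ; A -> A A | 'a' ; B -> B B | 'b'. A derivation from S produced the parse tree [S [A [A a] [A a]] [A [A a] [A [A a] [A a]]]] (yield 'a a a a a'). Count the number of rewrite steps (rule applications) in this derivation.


Every bracketed nonterminal node [X ...] in the tree is produced by exactly one rule application.
Reading the tree off as a leftmost derivation:
  Step 1: S  =>  A A   (applied S -> A A)
  Step 2: A A  =>  A A A   (applied A -> A A)
  Step 3: A A A  =>  a A A   (applied A -> a)
  Step 4: a A A  =>  a a A   (applied A -> a)
  Step 5: a a A  =>  a a A A   (applied A -> A A)
  Step 6: a a A A  =>  a a a A   (applied A -> a)
  Step 7: a a a A  =>  a a a A A   (applied A -> A A)
  Step 8: a a a A A  =>  a a a a A   (applied A -> a)
  Step 9: a a a a A  =>  a a a a a   (applied A -> a)
Final yield: a a a a a
Total rewrite steps: 9

9


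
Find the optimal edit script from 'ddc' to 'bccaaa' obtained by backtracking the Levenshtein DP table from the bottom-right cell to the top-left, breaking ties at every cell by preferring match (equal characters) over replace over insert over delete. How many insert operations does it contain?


Edit distance = 5. Backtracking from cell (3, 6) with preference match > replace > insert > delete,
then listing the resulting alignment 'ddc' -> 'bccaaa' left to right:
  Step 1: replace d->b
  Step 2: replace d->c
  Step 3: keep 'c'
  Step 4: insert 'a' [insertion #1]
  Step 5: insert 'a' [insertion #2]
  Step 6: insert 'a' [insertion #3]
Total insertions: 3

3


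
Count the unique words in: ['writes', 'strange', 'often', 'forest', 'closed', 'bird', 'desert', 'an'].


Listing all tokens and tracking unique types:
  Token 1: 'writes' -> NEW (unique so far: 1)
  Token 2: 'strange' -> NEW (unique so far: 2)
  Token 3: 'often' -> NEW (unique so far: 3)
  Token 4: 'forest' -> NEW (unique so far: 4)
  Token 5: 'closed' -> NEW (unique so far: 5)
  Token 6: 'bird' -> NEW (unique so far: 6)
  Token 7: 'desert' -> NEW (unique so far: 7)
  Token 8: 'an' -> NEW (unique so far: 8)
Unique types: ('an', 'bird', 'closed', 'desert', 'forest', 'often', 'strange', 'writes')
Vocabulary size: 8

8


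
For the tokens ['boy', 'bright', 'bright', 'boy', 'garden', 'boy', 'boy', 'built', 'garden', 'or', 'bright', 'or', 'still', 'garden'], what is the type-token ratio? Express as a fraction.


Tokens: 14
Unique types: ('boy', 'bright', 'built', 'garden', 'or', 'still') = 6
TTR = 6/14
Simplify: divide both by 2 -> 3/7
TTR = 3/7

3/7


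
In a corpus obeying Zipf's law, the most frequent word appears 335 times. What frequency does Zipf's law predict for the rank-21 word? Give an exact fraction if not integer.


Zipf's law: freq(rank) = f1 / rank
f1 = 335, rank = 21
freq = 335 / 21
GCD(335, 21) = 1
Simplified: 335/21

335/21


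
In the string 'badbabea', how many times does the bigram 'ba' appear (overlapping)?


Scanning 'badbabea' for bigram 'ba':
  Position 0: 'ba' -> MATCH
  Position 1: 'ad' -> no
  Position 2: 'db' -> no
  Position 3: 'ba' -> MATCH
  Position 4: 'ab' -> no
  Position 5: 'be' -> no
  Position 6: 'ea' -> no
Total matches: 2

2


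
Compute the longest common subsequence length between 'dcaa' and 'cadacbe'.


DP table for LCS of 'dcaa' and 'cadacbe':
       c  a  d  a  c  b  e
    0  0  0  0  0  0  0  0
  d 0  0  0  1  1  1  1  1
  c 0  1  1  1  1  2  2  2
  a 0  1  2  2  2  2  2  2
  a 0  1  2  2  3  3  3  3
LCS: 'caa'
LCS length = 3

3


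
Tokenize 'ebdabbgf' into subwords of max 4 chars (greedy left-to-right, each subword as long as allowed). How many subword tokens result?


'ebdabbgf' has 8 characters.
Chunking with max size 4:
  Chunk 1: 'ebda' (positions 0-3)
  Chunk 2: 'bbgf' (positions 4-7)
Total chunks: ceil(8 / 4) = 2

2


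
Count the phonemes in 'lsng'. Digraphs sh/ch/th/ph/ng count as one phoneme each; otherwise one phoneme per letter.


Parsing 'lsng' greedily, digraphs first:
  'l' -> consonant phoneme (phonemes so far: 1)
  's' -> consonant phoneme (phonemes so far: 2)
  'ng' -> digraph (1 consonant phoneme) (phonemes so far: 3)
Total phonemes: 3

3


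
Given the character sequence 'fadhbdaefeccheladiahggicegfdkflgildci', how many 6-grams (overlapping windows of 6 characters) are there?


String 'fadhbdaefeccheladiahggicegfdkflgildci' has length L = 37.
Number of overlapping n-grams = L - n + 1
Substituting: 37 - 6 + 1 = 32

32


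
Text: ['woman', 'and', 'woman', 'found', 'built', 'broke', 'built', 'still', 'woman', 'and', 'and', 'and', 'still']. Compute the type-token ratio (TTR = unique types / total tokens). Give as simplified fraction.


Tokens: 13
Unique types: ('and', 'broke', 'built', 'found', 'still', 'woman') = 6
TTR = 6/13
Already in lowest terms.

6/13


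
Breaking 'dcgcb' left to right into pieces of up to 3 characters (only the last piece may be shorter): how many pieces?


'dcgcb' has 5 characters.
Chunking with max size 3:
  Chunk 1: 'dcg' (positions 0-2)
  Chunk 2: 'cb' (positions 3-4)
Total chunks: ceil(5 / 3) = 2

2


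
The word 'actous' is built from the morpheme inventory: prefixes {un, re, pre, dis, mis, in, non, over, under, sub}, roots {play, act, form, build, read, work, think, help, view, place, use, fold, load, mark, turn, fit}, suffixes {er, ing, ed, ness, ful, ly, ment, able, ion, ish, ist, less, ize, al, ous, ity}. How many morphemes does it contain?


Segmenting 'actous' against the inventory:
  'act' -> root (morpheme 1)
  'ous' -> suffix (morpheme 2)
Total morphemes: 2

2


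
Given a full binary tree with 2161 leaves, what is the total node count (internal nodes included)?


Leaf nodes (terminals): 2161
Internal nodes = n - 1 = 2161 - 1 = 2160
Total = leaves + internal = 2161 + 2160 = 4321

4321


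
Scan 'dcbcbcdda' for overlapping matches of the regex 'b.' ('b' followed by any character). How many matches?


Pattern: b. means 'b' followed by any character.
Scanning 'dcbcbcdda' position-by-position:
  Pos 0: window 'dc' -> no
  Pos 1: window 'cb' -> no
  Pos 2: window 'bc' -> MATCH
  Pos 3: window 'cb' -> no
  Pos 4: window 'bc' -> MATCH
  Pos 5: window 'cd' -> no
  Pos 6: window 'dd' -> no
  Pos 7: window 'da' -> no
  Pos 8: window 'a' -> no
Total matches: 2

2


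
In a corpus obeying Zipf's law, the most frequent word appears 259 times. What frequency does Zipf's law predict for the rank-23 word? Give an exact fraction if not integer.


Zipf's law: freq(rank) = f1 / rank
f1 = 259, rank = 23
freq = 259 / 23
GCD(259, 23) = 1
Simplified: 259/23

259/23


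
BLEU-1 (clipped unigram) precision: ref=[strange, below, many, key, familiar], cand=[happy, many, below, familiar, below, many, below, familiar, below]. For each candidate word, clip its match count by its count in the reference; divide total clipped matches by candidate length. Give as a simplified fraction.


Reference word counts: {'below': 1, 'familiar': 1, 'key': 1, 'many': 1, 'strange': 1}
Checking each candidate word (with clipping):
  'happy' -> not in reference -> no match (matches: 0)
  'many' -> in reference (ref count 1, used 1/1) -> match (matches: 1)
  'below' -> in reference (ref count 1, used 1/1) -> match (matches: 2)
  'familiar' -> in reference (ref count 1, used 1/1) -> match (matches: 3)
  'below' -> ref count 1 already used up (1/1) -> clipped, no match (matches: 3)
  'many' -> ref count 1 already used up (1/1) -> clipped, no match (matches: 3)
  'below' -> ref count 1 already used up (1/1) -> clipped, no match (matches: 3)
  'familiar' -> ref count 1 already used up (1/1) -> clipped, no match (matches: 3)
  'below' -> ref count 1 already used up (1/1) -> clipped, no match (matches: 3)
Clipped matches: 3, Candidate length: 9
Precision = 3/9 = 1/3

1/3


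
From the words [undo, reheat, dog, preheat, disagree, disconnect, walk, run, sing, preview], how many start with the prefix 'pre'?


Checking each word for prefix 'pre':
  'undo' -> no (count: 0)
  'reheat' -> no (count: 0)
  'dog' -> no (count: 0)
  'preheat' -> YES, starts with 'pre' (count: 1)
  'disagree' -> no (count: 1)
  'disconnect' -> no (count: 1)
  'walk' -> no (count: 1)
  'run' -> no (count: 1)
  'sing' -> no (count: 1)
  'preview' -> YES, starts with 'pre' (count: 2)
Total with prefix 'pre': 2

2


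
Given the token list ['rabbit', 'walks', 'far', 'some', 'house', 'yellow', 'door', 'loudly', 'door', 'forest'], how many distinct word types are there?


Listing all tokens and tracking unique types:
  Token 1: 'rabbit' -> NEW (unique so far: 1)
  Token 2: 'walks' -> NEW (unique so far: 2)
  Token 3: 'far' -> NEW (unique so far: 3)
  Token 4: 'some' -> NEW (unique so far: 4)
  Token 5: 'house' -> NEW (unique so far: 5)
  Token 6: 'yellow' -> NEW (unique so far: 6)
  Token 7: 'door' -> NEW (unique so far: 7)
  Token 8: 'loudly' -> NEW (unique so far: 8)
  Token 9: 'door' -> duplicate (unique so far: 8)
  Token 10: 'forest' -> NEW (unique so far: 9)
Unique types: ('door', 'far', 'forest', 'house', 'loudly', 'rabbit', 'some', 'walks', 'yellow')
Vocabulary size: 9

9
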